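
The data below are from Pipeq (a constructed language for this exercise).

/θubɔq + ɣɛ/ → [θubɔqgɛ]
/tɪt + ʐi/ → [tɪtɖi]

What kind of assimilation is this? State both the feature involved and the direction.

Underlying /ɣ/ is realised as [g] next to /q/; /q/ itself does not change.
The change fricative → stop matches the manner of the preceding /q/, identifying this as manner assimilation.
Place and voice are unchanged, so the assimilation is partial, not total.
Checking the remaining alternation: /ʐ/ → [ɖ] after /t/ (fricative → stop, matching a stop) — only manner changes, and always toward the preceding segment.
Since the segment that changes follows the conditioning segment, the assimilation is progressive.

progressive manner assimilation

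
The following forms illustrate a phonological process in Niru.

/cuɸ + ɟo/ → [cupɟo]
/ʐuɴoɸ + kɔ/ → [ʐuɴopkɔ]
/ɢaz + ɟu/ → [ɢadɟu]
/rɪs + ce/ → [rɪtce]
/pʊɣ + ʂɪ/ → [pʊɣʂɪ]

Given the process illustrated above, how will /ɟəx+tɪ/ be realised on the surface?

The data show regressive manner assimilation: /ɸ/ → [p] before /ɟ/; /ɸ/ → [p] before /k/; /z/ → [d] before /ɟ/; /s/ → [t] before /c/. In each pair only manner changes, matching the following consonant, while place and voice stay constant.
Nothing changes in [pʊɣʂɪ]: there the adjacent consonants already agree in manner (/ɣ/ and /ʂ/ are both fricatives), so this form is consistent with the same rule.
The rule targets /x/ (voiceless velar fricative), which sits before the trigger /t/ (stop).
The voiceless velar stop is [k], so /x/ → [k].

[ɟəktɪ]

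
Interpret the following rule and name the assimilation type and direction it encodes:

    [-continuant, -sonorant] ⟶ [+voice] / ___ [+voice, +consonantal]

regressive voicing assimilation

The structural change is [+voice], and the conditioning segment [+voice, +consonantal] (a voiced consonant) is itself voiced, so the target comes to share the voicing of its neighbour — voicing assimilation.
The conditioning segment sits to the right of the focus bar, meaning the trigger follows the segment that changes — regressive assimilation.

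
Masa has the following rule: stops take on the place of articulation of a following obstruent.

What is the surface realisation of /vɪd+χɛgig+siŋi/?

[vɪɢχɛgidsiŋi]

/d/ is a voiced alveolar stop. The following trigger /χ/ is uvular, so /d/ must become uvular as well.
Changing only its place to uvular gives [ɢ] — the voiced uvular stop.
At the second juncture, /g/ likewise becomes [d] adjacent to /s/.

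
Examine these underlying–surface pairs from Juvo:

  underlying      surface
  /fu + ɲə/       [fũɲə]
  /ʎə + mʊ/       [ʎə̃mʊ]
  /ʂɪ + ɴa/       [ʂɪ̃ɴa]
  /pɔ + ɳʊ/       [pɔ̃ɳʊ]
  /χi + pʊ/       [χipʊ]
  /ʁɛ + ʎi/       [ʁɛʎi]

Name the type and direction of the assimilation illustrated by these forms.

regressive nasality assimilation (vowel nasalisation)

The vowel /u/ surfaces as nasalised [ũ] next to the following nasal /ɲ/ — it has acquired the [+nasal] feature of its neighbour.
The other forms show the same pattern: /ə/ → [ə̃] before /m/; /ɪ/ → [ɪ̃] before /ɴ/; /ɔ/ → [ɔ̃] before /ɳ/ — each time a vowel is nasalised next to a following nasal.
No change occurs in [χipʊ], [ʁɛʎi] because the vowel at the boundary is adjacent to an oral consonant, not a nasal (/i/ next to /p/; /ɛ/ next to /ʎ/).
Because the conditioning nasal is to the right of the vowel that changes, the process is regressive (anticipatory).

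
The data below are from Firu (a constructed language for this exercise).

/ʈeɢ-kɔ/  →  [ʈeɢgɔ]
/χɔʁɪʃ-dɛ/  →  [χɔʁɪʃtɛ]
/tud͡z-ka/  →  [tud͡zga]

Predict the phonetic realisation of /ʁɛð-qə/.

[ʁɛðɢə]

The data show progressive voicing assimilation: /k/ → [g] after /ɢ/; /d/ → [t] after /ʃ/; /k/ → [g] after /d͡z/. In each pair only voicing changes, matching the preceding consonant, while place and manner stay constant.
/q/ is a voiceless uvular stop. The preceding trigger /ð/ is voiced, so /q/ must become voiced as well.
Changing only its voicing to voiced gives [ɢ] — the voiced uvular stop.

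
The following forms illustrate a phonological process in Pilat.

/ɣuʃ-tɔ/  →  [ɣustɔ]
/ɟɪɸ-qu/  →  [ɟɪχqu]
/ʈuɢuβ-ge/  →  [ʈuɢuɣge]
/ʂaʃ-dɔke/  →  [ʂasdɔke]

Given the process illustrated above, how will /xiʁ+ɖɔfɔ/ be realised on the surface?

[xiʐɖɔfɔ]

The data show regressive place assimilation: /ʃ/ → [s] before /t/; /ɸ/ → [χ] before /q/; /β/ → [ɣ] before /g/; /ʃ/ → [s] before /d/. In each pair only place changes, matching the following consonant, while manner and voice stay constant.
/ʁ/ is a voiced uvular fricative. The following trigger /ɖ/ is retroflex, so /ʁ/ must become retroflex as well.
Changing only its place to retroflex gives [ʐ] — the voiced retroflex fricative.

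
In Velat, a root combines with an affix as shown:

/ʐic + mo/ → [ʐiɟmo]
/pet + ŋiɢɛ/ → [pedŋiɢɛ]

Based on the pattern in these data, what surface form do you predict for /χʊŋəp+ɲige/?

[χʊŋəbɲige]

The data show regressive voicing assimilation: /c/ → [ɟ] before /m/; /t/ → [d] before /ŋ/. In each pair only voicing changes, matching the following consonant, while place and manner stay constant.
/p/ is a voiceless bilabial stop. The following trigger /ɲ/ is voiced, so /p/ must become voiced as well.
The voiced bilabial stop is [b], so /p/ → [b].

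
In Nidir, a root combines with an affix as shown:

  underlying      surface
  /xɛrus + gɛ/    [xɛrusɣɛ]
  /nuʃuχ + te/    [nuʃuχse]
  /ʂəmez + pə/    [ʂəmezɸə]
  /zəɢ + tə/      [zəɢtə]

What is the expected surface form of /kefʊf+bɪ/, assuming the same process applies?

The data show progressive manner assimilation: /g/ → [ɣ] after /s/; /t/ → [s] after /χ/; /p/ → [ɸ] after /z/. In each pair only manner changes, matching the preceding consonant, while place and voice stay constant.
No alternation appears in [zəɢtə]: there the adjacent consonants already agree in manner (/t/ and /ɢ/ are both stops), so this form is consistent with the same rule.
/b/ is a voiced bilabial stop. The preceding trigger /f/ is a fricative, so /b/ must become a fricative as well.
The voiced bilabial fricative is [β], so /b/ → [β].

[kefʊfβɪ]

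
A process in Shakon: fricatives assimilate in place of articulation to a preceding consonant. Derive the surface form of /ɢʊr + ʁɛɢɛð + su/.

[ɢʊrzɛɢɛðθu]

/ʁ/ is a voiced uvular fricative. The preceding trigger /r/ is alveolar, so /ʁ/ must become alveolar as well.
A voiced alveolar fricative is [z], so the surface segment is [z].
The same rule applies at the second boundary: /s/ → [θ] next to /ð/.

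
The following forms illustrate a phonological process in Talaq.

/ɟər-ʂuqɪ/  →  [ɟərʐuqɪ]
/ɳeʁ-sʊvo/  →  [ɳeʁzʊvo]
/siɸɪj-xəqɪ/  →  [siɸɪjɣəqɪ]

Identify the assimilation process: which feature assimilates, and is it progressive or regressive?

progressive voicing assimilation

Underlying /ʂ/ is realised as [ʐ] next to /r/; /r/ itself does not change.
The change voiceless → voiced matches the voicing of the preceding /r/, identifying this as voicing assimilation.
Place and manner are unchanged, so the assimilation is partial, not total.
The same holds elsewhere in the data: /s/ → [z] after /ʁ/ (voiceless → voiced, matching voiced); /x/ → [ɣ] after /j/ (voiceless → voiced, matching voiced) — only voicing changes, and always toward the preceding segment.
The trigger is the preceding segment, so the direction is progressive (perseverative).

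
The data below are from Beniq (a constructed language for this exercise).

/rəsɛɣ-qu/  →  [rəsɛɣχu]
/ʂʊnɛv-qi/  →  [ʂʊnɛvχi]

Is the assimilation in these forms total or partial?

partial assimilation

Comparing underlying and surface forms, /q/ → [χ] is the alternation; the neighbouring /ɣ/ is constant.
The change stop → fricative matches the manner of the preceding /ɣ/, identifying this as manner assimilation.
Place and voice are unchanged, so the assimilation is partial, not total.
The same holds elsewhere in the data: /q/ → [χ] after /v/ (stop → fricative, matching a fricative) — only manner changes, and always toward the preceding segment.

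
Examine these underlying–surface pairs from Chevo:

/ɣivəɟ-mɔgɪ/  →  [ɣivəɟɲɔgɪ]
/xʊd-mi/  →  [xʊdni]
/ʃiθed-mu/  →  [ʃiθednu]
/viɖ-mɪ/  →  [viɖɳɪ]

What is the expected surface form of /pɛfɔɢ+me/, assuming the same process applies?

[pɛfɔɢɴe]

The data show progressive place assimilation: /m/ → [ɲ] after /ɟ/; /m/ → [n] after /d/; /m/ → [ɳ] after /ɖ/. In each pair only place changes, matching the preceding consonant, while manner and voice stay constant.
The rule targets /m/ (voiced bilabial nasal), which sits after the trigger /ɢ/ (uvular).
The voiced uvular nasal is [ɴ], so /m/ → [ɴ].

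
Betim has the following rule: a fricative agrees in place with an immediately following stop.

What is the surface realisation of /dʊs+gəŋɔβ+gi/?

The rule targets /s/ (voiceless alveolar fricative), which sits before the trigger /g/ (velar).
A voiceless velar fricative is [x], so the surface segment is [x].
The same rule applies at the second boundary: /β/ → [ɣ] next to /g/.

[dʊxgəŋɔɣgi]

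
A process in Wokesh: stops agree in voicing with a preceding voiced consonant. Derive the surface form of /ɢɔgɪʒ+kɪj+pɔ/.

/k/ is a voiceless velar stop. The preceding trigger /ʒ/ is voiced, so /k/ must become voiced as well.
The voiced velar stop is [g], so /k/ → [g].
At the second juncture, /p/ likewise becomes [b] adjacent to /j/.

[ɢɔgɪʒgɪjbɔ]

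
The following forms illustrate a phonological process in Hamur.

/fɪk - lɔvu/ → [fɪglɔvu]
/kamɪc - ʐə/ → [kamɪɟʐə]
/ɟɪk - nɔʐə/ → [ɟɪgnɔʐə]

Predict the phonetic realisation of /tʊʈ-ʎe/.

The data show regressive voicing assimilation: /k/ → [g] before /l/; /c/ → [ɟ] before /ʐ/; /k/ → [g] before /n/. In each pair only voicing changes, matching the following consonant, while place and manner stay constant.
The rule targets /ʈ/ (voiceless retroflex stop), which sits before the trigger /ʎ/ (voiced).
The voiced retroflex stop is [ɖ], so /ʈ/ → [ɖ].

[tʊɖʎe]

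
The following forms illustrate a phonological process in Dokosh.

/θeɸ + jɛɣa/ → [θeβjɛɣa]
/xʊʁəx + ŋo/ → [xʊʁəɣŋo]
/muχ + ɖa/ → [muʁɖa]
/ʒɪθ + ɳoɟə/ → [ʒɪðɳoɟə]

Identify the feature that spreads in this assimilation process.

Comparing underlying and surface forms, /ɸ/ → [β] is the alternation; the neighbouring /j/ is constant.
The change voiceless → voiced matches the voicing of the following /j/, identifying this as voicing assimilation.
Checking the remaining alternations: /x/ → [ɣ] before /ŋ/ (voiceless → voiced, matching voiced); /χ/ → [ʁ] before /ɖ/ (voiceless → voiced, matching voiced); /θ/ → [ð] before /ɳ/ (voiceless → voiced, matching voiced) — only voicing changes, and always toward the following segment.

voicing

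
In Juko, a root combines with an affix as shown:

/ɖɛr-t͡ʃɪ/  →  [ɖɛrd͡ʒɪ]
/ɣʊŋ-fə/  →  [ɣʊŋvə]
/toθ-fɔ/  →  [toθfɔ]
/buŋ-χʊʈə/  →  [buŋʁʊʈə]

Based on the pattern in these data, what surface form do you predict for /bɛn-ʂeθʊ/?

The data show progressive voicing assimilation: /t͡ʃ/ → [d͡ʒ] after /r/; /f/ → [v] after /ŋ/; /χ/ → [ʁ] after /ŋ/. In each pair only voicing changes, matching the preceding consonant, while place and manner stay constant.
Nothing changes in [toθfɔ]: there the adjacent consonants already agree in voicing (/f/ and /θ/ are both voiceless), so this form is consistent with the same rule.
/ʂ/ is a voiceless retroflex fricative. The preceding trigger /n/ is voiced, so /ʂ/ must become voiced as well.
A voiced retroflex fricative is [ʐ], so the surface segment is [ʐ].

[bɛnʐeθʊ]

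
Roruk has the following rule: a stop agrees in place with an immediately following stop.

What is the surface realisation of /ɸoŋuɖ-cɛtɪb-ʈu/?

/ɖ/ is a voiced retroflex stop. The following trigger /c/ is palatal, so /ɖ/ must become palatal as well.
Changing only its place to palatal gives [ɟ] — the voiced palatal stop.
The same rule applies at the second boundary: /b/ → [ɖ] next to /ʈ/.

[ɸoŋuɟcɛtɪɖʈu]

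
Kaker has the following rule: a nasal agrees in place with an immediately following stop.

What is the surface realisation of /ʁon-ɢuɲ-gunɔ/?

/n/ is a voiced alveolar nasal. The following trigger /ɢ/ is uvular, so /n/ must become uvular as well.
A voiced uvular nasal is [ɴ], so the surface segment is [ɴ].
The same rule applies at the second boundary: /ɲ/ → [ŋ] next to /g/.

[ʁoɴɢuŋgunɔ]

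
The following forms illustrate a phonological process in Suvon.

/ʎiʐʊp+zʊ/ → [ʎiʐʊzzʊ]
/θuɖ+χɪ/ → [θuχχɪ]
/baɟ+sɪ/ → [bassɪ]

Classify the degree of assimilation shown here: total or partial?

The segment that alternates is /p/, which surfaces as [z] when adjacent to /z/.
The output [z] is identical to the trigger /z/ — every feature (place, manner, voicing) has been copied — so this is total assimilation.
The remaining alternations confirm this: /ɖ/ → [χ] before /χ/; /ɟ/ → [s] before /s/ — in each case the output is a copy of the following consonant.

total assimilation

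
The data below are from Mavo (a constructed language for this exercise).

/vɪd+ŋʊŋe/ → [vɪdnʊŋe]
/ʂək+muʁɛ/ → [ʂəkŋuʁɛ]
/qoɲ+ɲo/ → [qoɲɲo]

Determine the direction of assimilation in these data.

progressive

The segment that alternates is /ŋ/, which surfaces as [n] when adjacent to /d/.
/ŋ/ is velar while /d/ is alveolar; the output [n] is alveolar, matching the trigger — so the feature that spreads is place.
Checking the remaining alternation: /m/ → [ŋ] after /k/ (bilabial → velar, matching velar) — only place changes, and always toward the preceding segment.
Nothing changes in [qoɲɲo]: there the adjacent consonants already agree in place (/ɲ/ and /ɲ/ are both palatal), so this form is consistent with the same rule.
The trigger is the preceding segment, so the direction is progressive (perseverative).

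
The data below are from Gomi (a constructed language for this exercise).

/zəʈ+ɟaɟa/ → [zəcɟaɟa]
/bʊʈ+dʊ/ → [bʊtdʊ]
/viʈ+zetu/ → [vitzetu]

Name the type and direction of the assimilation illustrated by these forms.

Underlying /ʈ/ is realised as [c] next to /ɟ/; /ɟ/ itself does not change.
/ʈ/ is retroflex while /ɟ/ is palatal; the output [c] is palatal, matching the trigger — so the feature that spreads is place.
Manner and voice are unchanged, so the assimilation is partial, not total.
Checking the remaining alternations: /ʈ/ → [t] before /d/ (retroflex → alveolar, matching alveolar); /ʈ/ → [t] before /z/ (retroflex → alveolar, matching alveolar) — only place changes, and always toward the following segment.
Since the segment that changes precedes the conditioning segment, the assimilation is regressive.

regressive place assimilation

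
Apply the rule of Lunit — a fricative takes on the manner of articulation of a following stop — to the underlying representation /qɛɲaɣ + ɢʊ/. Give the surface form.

[qɛɲagɢʊ]

The rule targets /ɣ/ (voiced velar fricative), which sits before the trigger /ɢ/ (stop).
A voiced velar stop is [g], so the surface segment is [g].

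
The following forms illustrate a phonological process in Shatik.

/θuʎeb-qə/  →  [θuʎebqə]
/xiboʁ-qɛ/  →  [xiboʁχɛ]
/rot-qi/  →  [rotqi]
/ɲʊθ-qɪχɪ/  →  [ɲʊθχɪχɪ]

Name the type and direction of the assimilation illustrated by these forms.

Comparing underlying and surface forms, /q/ → [χ] is the alternation; the neighbouring /ʁ/ is constant.
/q/ is a stop while /ʁ/ is a fricative; the output [χ] is a fricative, matching the trigger — so the feature that spreads is manner.
Place and voice are unchanged, so the assimilation is partial, not total.
Checking the remaining alternation: /q/ → [χ] after /θ/ (stop → fricative, matching a fricative) — only manner changes, and always toward the preceding segment.
Nothing changes in [θuʎebqə], [rotqi]: there the adjacent consonants already agree in manner (/q/ and /b/ are both stops; /q/ and /t/ are both stops), so these forms are consistent with the same rule.
The trigger is the preceding segment, so the direction is progressive (perseverative).

progressive manner assimilation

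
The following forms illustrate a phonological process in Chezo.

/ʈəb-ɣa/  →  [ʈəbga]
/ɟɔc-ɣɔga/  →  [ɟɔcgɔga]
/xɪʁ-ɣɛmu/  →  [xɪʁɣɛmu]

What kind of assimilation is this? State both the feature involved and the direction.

Comparing underlying and surface forms, /ɣ/ → [g] is the alternation; the neighbouring /b/ is constant.
The change fricative → stop matches the manner of the preceding /b/, identifying this as manner assimilation.
Place and voice are unchanged, so the assimilation is partial, not total.
Checking the remaining alternation: /ɣ/ → [g] after /c/ (fricative → stop, matching a stop) — only manner changes, and always toward the preceding segment.
No alternation appears in [xɪʁɣɛmu]: there the adjacent consonants already agree in manner (/ɣ/ and /ʁ/ are both fricatives), so this form is consistent with the same rule.
Since the segment that changes follows the conditioning segment, the assimilation is progressive.

progressive manner assimilation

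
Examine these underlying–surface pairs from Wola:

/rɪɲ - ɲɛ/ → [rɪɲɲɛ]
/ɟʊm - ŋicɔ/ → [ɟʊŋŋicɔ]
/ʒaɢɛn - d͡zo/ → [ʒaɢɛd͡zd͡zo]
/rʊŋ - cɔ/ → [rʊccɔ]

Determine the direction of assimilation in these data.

The segment that alternates is /m/, which surfaces as [ŋ] when adjacent to /ŋ/.
The output [ŋ] is identical to the trigger /ŋ/ — every feature (place, manner, voicing) has been copied — so this is total assimilation.
The remaining alternations confirm this: /n/ → [d͡z] before /d͡z/; /ŋ/ → [c] before /c/ — in each case the output is a copy of the following consonant.
In [rɪɲɲɛ] the two consonants at the boundary are already identical (/ɲ/ + /ɲ/), so the rule applies vacuously and nothing changes.
The trigger is the following segment, so the direction is regressive (anticipatory).

regressive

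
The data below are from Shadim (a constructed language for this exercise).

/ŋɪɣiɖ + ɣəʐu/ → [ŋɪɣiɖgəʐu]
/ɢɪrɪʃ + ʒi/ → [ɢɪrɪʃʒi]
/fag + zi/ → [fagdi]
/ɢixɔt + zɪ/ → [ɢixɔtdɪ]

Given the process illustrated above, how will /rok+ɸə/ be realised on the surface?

[rokpə]

The data show progressive manner assimilation: /ɣ/ → [g] after /ɖ/; /z/ → [d] after /g/; /z/ → [d] after /t/. In each pair only manner changes, matching the preceding consonant, while place and voice stay constant.
Nothing changes in [ɢɪrɪʃʒi]: there the adjacent consonants already agree in manner (/ʒ/ and /ʃ/ are both fricatives), so this form is consistent with the same rule.
The rule targets /ɸ/ (voiceless bilabial fricative), which sits after the trigger /k/ (stop).
A voiceless bilabial stop is [p], so the surface segment is [p].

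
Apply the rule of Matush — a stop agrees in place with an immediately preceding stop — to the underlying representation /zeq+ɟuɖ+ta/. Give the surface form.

[zeqɢuɖʈa]

The rule targets /ɟ/ (voiced palatal stop), which sits after the trigger /q/ (uvular).
The voiced uvular stop is [ɢ], so /ɟ/ → [ɢ].
The same rule applies at the second boundary: /t/ → [ʈ] next to /ɖ/.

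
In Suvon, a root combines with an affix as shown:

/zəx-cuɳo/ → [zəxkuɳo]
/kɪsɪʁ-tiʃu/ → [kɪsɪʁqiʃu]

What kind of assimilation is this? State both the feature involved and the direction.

Underlying /c/ is realised as [k] next to /x/; /x/ itself does not change.
/c/ is palatal while /x/ is velar; the output [k] is velar, matching the trigger — so the feature that spreads is place.
Manner and voice are unchanged, so the assimilation is partial, not total.
The same holds elsewhere in the data: /t/ → [q] after /ʁ/ (alveolar → uvular, matching uvular) — only place changes, and always toward the preceding segment.
The trigger is the preceding segment, so the direction is progressive (perseverative).

progressive place assimilation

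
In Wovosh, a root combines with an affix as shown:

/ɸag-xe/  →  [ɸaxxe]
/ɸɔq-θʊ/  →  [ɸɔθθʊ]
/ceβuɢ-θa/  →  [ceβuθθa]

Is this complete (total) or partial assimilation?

total assimilation

The segment that alternates is /g/, which surfaces as [x] when adjacent to /x/.
The output [x] is identical to the trigger /x/ — every feature (place, manner, voicing) has been copied — so this is total assimilation.
The remaining alternations confirm this: /q/ → [θ] before /θ/; /ɢ/ → [θ] before /θ/ — in each case the output is a copy of the following consonant.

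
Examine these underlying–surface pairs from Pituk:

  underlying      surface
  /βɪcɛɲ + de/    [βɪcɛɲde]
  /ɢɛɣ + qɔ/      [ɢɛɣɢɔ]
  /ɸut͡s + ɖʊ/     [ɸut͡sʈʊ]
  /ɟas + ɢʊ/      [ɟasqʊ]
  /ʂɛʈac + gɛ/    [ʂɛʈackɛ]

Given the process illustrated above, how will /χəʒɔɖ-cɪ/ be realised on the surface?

[χəʒɔɖɟɪ]

The data show progressive voicing assimilation: /q/ → [ɢ] after /ɣ/; /ɖ/ → [ʈ] after /t͡s/; /ɢ/ → [q] after /s/; /g/ → [k] after /c/. In each pair only voicing changes, matching the preceding consonant, while place and manner stay constant.
Nothing changes in [βɪcɛɲde]: there the adjacent consonants already agree in voicing (/d/ and /ɲ/ are both voiced), so this form is consistent with the same rule.
/c/ is a voiceless palatal stop. The preceding trigger /ɖ/ is voiced, so /c/ must become voiced as well.
Changing only its voicing to voiced gives [ɟ] — the voiced palatal stop.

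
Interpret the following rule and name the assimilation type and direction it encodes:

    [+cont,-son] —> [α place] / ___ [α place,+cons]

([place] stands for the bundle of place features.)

The rule copies the place features (abbreviated [place]) from the environment onto the target, so the assimilating feature is place.
The conditioning segment sits to the right of the focus bar, meaning the trigger follows the segment that changes — regressive assimilation.

regressive place assimilation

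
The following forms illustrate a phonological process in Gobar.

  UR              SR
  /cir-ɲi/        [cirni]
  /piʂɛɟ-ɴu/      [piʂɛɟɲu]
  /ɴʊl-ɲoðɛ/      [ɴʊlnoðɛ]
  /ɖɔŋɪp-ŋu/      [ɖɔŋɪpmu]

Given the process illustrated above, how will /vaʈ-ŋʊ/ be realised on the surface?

[vaʈɳʊ]

The data show progressive place assimilation: /ɲ/ → [n] after /r/; /ɴ/ → [ɲ] after /ɟ/; /ɲ/ → [n] after /l/; /ŋ/ → [m] after /p/. In each pair only place changes, matching the preceding consonant, while manner and voice stay constant.
The rule targets /ŋ/ (voiced velar nasal), which sits after the trigger /ʈ/ (retroflex).
A voiced retroflex nasal is [ɳ], so the surface segment is [ɳ].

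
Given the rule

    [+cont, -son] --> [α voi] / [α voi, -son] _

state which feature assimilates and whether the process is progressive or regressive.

progressive voicing assimilation

The shared variable α links the value of [voi] on the target to the same value on the neighbouring segment, so voicing is the feature that assimilates.
The conditioning segment sits to the left of the focus bar, meaning the trigger precedes the segment that changes — progressive assimilation.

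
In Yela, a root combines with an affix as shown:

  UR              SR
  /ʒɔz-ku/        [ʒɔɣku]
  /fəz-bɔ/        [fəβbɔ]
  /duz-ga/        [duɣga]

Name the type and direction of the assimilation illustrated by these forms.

Comparing underlying and surface forms, /z/ → [ɣ] is the alternation; the neighbouring /k/ is constant.
The change alveolar → velar matches the place of the following /k/, identifying this as place assimilation.
Manner and voice are unchanged, so the assimilation is partial, not total.
The same holds elsewhere in the data: /z/ → [β] before /b/ (alveolar → bilabial, matching bilabial); /z/ → [ɣ] before /g/ (alveolar → velar, matching velar) — only place changes, and always toward the following segment.
The trigger is the following segment, so the direction is regressive (anticipatory).

regressive place assimilation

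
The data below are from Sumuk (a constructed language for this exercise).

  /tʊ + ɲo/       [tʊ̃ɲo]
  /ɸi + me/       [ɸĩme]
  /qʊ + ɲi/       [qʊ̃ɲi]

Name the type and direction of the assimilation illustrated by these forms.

regressive nasality assimilation (vowel nasalisation)

The vowel /ʊ/ surfaces as nasalised [ʊ̃] next to the following nasal /ɲ/ — it has acquired the [+nasal] feature of its neighbour.
The other form shows the same pattern: /i/ → [ĩ] before /m/ — each time a vowel is nasalised next to a following nasal.
Because the conditioning nasal is to the right of the vowel that changes, the process is regressive (anticipatory).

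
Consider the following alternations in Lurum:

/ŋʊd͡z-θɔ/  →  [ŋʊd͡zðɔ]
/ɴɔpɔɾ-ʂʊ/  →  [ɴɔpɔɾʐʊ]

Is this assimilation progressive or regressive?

progressive

Underlying /θ/ is realised as [ð] next to /d͡z/; /d͡z/ itself does not change.
/θ/ is voiceless while /d͡z/ is voiced; the output [ð] is voiced, matching the trigger — so the feature that spreads is voicing.
The other alternating form patterns the same way: /ʂ/ → [ʐ] after /ɾ/ (voiceless → voiced, matching voiced) — only voicing changes, and always toward the preceding segment.
The trigger is the preceding segment, so the direction is progressive (perseverative).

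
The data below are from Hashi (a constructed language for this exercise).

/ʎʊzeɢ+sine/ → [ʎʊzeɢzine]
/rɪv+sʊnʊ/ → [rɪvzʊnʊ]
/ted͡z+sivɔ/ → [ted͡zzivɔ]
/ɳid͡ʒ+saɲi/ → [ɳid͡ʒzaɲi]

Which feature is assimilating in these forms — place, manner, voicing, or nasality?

voicing

The segment that alternates is /s/, which surfaces as [z] when adjacent to /ɢ/.
The change voiceless → voiced matches the voicing of the preceding /ɢ/, identifying this as voicing assimilation.
The other alternating forms pattern the same way: /s/ → [z] after /v/ (voiceless → voiced, matching voiced); /s/ → [z] after /d͡z/ (voiceless → voiced, matching voiced); /s/ → [z] after /d͡ʒ/ (voiceless → voiced, matching voiced) — only voicing changes, and always toward the preceding segment.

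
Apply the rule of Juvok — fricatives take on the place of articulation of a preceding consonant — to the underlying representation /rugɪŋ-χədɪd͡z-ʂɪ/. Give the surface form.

[rugɪŋxədɪd͡zsɪ]

The rule targets /χ/ (voiceless uvular fricative), which sits after the trigger /ŋ/ (velar).
Changing only its place to velar gives [x] — the voiceless velar fricative.
The same rule applies at the second boundary: /ʂ/ → [s] next to /d͡z/.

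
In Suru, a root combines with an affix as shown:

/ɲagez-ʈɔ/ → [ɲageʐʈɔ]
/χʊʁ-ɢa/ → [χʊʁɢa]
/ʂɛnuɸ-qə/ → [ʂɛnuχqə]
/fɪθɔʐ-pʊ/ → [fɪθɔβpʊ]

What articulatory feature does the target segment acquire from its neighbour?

Underlying /z/ is realised as [ʐ] next to /ʈ/; /ʈ/ itself does not change.
The change alveolar → retroflex matches the place of the following /ʈ/, identifying this as place assimilation.
The other alternating forms pattern the same way: /ɸ/ → [χ] before /q/ (bilabial → uvular, matching uvular); /ʐ/ → [β] before /p/ (retroflex → bilabial, matching bilabial) — only place changes, and always toward the following segment.
Nothing changes in [χʊʁɢa]: there the adjacent consonants already agree in place (/ʁ/ and /ɢ/ are both uvular), so this form is consistent with the same rule.

place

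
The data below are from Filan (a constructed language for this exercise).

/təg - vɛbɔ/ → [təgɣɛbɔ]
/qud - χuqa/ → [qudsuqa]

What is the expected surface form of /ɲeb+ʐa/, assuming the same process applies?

The data show progressive place assimilation: /v/ → [ɣ] after /g/; /χ/ → [s] after /d/. In each pair only place changes, matching the preceding consonant, while manner and voice stay constant.
The rule targets /ʐ/ (voiced retroflex fricative), which sits after the trigger /b/ (bilabial).
A voiced bilabial fricative is [β], so the surface segment is [β].

[ɲebβa]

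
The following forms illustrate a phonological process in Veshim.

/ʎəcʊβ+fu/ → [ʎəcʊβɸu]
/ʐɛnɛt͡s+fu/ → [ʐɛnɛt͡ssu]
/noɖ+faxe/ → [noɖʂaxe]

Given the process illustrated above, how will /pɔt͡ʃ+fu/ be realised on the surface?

[pɔt͡ʃʃu]

The data show progressive place assimilation: /f/ → [ɸ] after /β/; /f/ → [s] after /t͡s/; /f/ → [ʂ] after /ɖ/. In each pair only place changes, matching the preceding consonant, while manner and voice stay constant.
The rule targets /f/ (voiceless labiodental fricative), which sits after the trigger /t͡ʃ/ (postalveolar).
A voiceless postalveolar fricative is [ʃ], so the surface segment is [ʃ].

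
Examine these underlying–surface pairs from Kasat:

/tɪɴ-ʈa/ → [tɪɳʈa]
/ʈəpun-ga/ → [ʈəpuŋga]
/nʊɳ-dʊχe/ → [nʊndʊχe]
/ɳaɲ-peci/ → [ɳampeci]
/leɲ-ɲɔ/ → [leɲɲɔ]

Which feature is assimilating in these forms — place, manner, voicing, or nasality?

place

The segment that alternates is /ɴ/, which surfaces as [ɳ] when adjacent to /ʈ/.
The change uvular → retroflex matches the place of the following /ʈ/, identifying this as place assimilation.
Checking the remaining alternations: /n/ → [ŋ] before /g/ (alveolar → velar, matching velar); /ɳ/ → [n] before /d/ (retroflex → alveolar, matching alveolar); /ɲ/ → [m] before /p/ (palatal → bilabial, matching bilabial) — only place changes, and always toward the following segment.
Nothing changes in [leɲɲɔ]: there the adjacent consonants already agree in place (/ɲ/ and /ɲ/ are both palatal), so this form is consistent with the same rule.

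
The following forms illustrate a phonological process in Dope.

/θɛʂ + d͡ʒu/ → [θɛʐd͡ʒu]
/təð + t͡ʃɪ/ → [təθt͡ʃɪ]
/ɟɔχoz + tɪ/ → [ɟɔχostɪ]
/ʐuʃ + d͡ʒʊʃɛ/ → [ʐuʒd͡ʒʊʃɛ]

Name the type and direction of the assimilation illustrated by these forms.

regressive voicing assimilation

Comparing underlying and surface forms, /ʂ/ → [ʐ] is the alternation; the neighbouring /d͡ʒ/ is constant.
The change voiceless → voiced matches the voicing of the following /d͡ʒ/, identifying this as voicing assimilation.
Place and manner are unchanged, so the assimilation is partial, not total.
Checking the remaining alternations: /ð/ → [θ] before /t͡ʃ/ (voiced → voiceless, matching voiceless); /z/ → [s] before /t/ (voiced → voiceless, matching voiceless); /ʃ/ → [ʒ] before /d͡ʒ/ (voiceless → voiced, matching voiced) — only voicing changes, and always toward the following segment.
Since the segment that changes precedes the conditioning segment, the assimilation is regressive.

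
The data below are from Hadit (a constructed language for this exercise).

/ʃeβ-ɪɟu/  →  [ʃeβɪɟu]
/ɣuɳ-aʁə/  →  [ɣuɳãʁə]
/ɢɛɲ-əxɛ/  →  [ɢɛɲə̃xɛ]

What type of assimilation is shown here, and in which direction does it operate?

progressive nasality assimilation (vowel nasalisation)

The vowel /a/ surfaces as nasalised [ã] next to the preceding nasal /ɳ/ — it has acquired the [+nasal] feature of its neighbour.
Likewise in the remaining data: /ə/ → [ə̃] after /ɲ/ — each time a vowel is nasalised next to a preceding nasal.
No change occurs in [ʃeβɪɟu] because the vowel at the boundary is adjacent to an oral consonant, not a nasal (/ɪ/ next to /β/).
Because the conditioning nasal is to the left of the vowel that changes, the process is progressive (perseverative).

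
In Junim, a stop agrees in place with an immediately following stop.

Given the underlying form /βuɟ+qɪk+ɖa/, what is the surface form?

The rule targets /ɟ/ (voiced palatal stop), which sits before the trigger /q/ (uvular).
A voiced uvular stop is [ɢ], so the surface segment is [ɢ].
At the second juncture, /k/ likewise becomes [ʈ] adjacent to /ɖ/.

[βuɢqɪʈɖa]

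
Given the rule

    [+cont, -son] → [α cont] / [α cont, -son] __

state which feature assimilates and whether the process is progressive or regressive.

progressive manner assimilation

The rule copies [cont] (continuancy) from the environment onto the target fricatives; since [±cont] encodes the stop/fricative manner contrast, the assimilating dimension is manner.
Since the environment is written before the underscore, the trigger precedes the target; the direction is progressive.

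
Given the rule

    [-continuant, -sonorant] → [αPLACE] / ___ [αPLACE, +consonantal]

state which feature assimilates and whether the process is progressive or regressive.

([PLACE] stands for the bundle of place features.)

The rule copies the place features (abbreviated [PLACE]) from the environment onto the target, so the assimilating feature is place.
The conditioning segment sits to the right of the focus bar, meaning the trigger follows the segment that changes — regressive assimilation.

regressive place assimilation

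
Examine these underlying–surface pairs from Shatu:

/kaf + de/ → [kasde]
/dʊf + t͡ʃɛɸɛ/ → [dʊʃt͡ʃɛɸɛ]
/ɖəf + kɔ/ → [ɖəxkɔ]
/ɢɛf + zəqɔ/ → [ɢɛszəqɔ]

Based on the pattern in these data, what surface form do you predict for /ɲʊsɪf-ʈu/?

The data show regressive place assimilation: /f/ → [s] before /d/; /f/ → [ʃ] before /t͡ʃ/; /f/ → [x] before /k/; /f/ → [s] before /z/. In each pair only place changes, matching the following consonant, while manner and voice stay constant.
/f/ is a voiceless labiodental fricative. The following trigger /ʈ/ is retroflex, so /f/ must become retroflex as well.
The voiceless retroflex fricative is [ʂ], so /f/ → [ʂ].

[ɲʊsɪʂʈu]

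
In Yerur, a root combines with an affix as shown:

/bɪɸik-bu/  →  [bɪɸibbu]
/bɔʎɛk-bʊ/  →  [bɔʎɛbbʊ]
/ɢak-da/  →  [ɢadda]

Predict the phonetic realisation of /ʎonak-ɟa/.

[ʎonaɟɟa]

The data show regressive total assimilation (/k/ → [b] before /b/; /k/ → [d] before /d/): in every case the target segment becomes identical to its following neighbour, copying more than a single feature.
/k/ is the segment targeted by the rule; it sits immediately before /ɟ/, so it assimilates completely and surfaces as [ɟ].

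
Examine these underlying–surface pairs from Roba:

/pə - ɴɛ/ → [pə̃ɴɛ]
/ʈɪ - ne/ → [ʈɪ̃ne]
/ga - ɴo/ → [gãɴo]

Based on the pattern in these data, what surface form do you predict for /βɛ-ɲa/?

The data show regressive nasality assimilation (vowel nasalisation): /ə/ → [ə̃] before /ɴ/; /ɪ/ → [ɪ̃] before /n/; /a/ → [ã] before /ɴ/ — a vowel is nasalised by an immediately following nasal consonant.
The vowel /ɛ/ is adjacent to the following nasal /ɲ/, so it acquires [+nasal] and surfaces as [ɛ̃].

[βɛ̃ɲa]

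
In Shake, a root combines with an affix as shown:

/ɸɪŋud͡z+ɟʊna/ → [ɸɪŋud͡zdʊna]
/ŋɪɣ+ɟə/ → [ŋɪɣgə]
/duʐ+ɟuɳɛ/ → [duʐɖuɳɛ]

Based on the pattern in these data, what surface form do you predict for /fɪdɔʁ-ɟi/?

The data show progressive place assimilation: /ɟ/ → [d] after /d͡z/; /ɟ/ → [g] after /ɣ/; /ɟ/ → [ɖ] after /ʐ/. In each pair only place changes, matching the preceding consonant, while manner and voice stay constant.
/ɟ/ is a voiced palatal stop. The preceding trigger /ʁ/ is uvular, so /ɟ/ must become uvular as well.
A voiced uvular stop is [ɢ], so the surface segment is [ɢ].

[fɪdɔʁɢi]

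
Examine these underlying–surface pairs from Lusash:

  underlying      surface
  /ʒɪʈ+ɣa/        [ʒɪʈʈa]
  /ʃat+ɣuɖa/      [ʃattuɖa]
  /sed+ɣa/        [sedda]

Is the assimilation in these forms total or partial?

Comparing underlying and surface forms, /ɣ/ → [ʈ] is the alternation; the neighbouring /ʈ/ is constant.
The output [ʈ] is identical to the trigger /ʈ/ — every feature (place, manner, voicing) has been copied — so this is total assimilation.
The remaining alternations confirm this: /ɣ/ → [t] after /t/; /ɣ/ → [d] after /d/ — in each case the output is a copy of the preceding consonant.

total assimilation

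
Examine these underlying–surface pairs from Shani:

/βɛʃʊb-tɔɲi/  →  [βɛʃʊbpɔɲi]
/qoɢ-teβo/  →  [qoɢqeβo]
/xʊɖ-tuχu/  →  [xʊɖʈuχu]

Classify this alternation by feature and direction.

Comparing underlying and surface forms, /t/ → [p] is the alternation; the neighbouring /b/ is constant.
/t/ is alveolar while /b/ is bilabial; the output [p] is bilabial, matching the trigger — so the feature that spreads is place.
Manner and voice are unchanged, so the assimilation is partial, not total.
The same holds elsewhere in the data: /t/ → [q] after /ɢ/ (alveolar → uvular, matching uvular); /t/ → [ʈ] after /ɖ/ (alveolar → retroflex, matching retroflex) — only place changes, and always toward the preceding segment.
Since the segment that changes follows the conditioning segment, the assimilation is progressive.

progressive place assimilation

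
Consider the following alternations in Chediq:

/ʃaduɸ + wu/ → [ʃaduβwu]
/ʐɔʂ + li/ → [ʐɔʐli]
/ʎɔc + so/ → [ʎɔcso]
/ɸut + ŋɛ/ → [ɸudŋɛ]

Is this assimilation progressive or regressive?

regressive

Comparing underlying and surface forms, /ɸ/ → [β] is the alternation; the neighbouring /w/ is constant.
/ɸ/ is voiceless while /w/ is voiced; the output [β] is voiced, matching the trigger — so the feature that spreads is voicing.
The same holds elsewhere in the data: /ʂ/ → [ʐ] before /l/ (voiceless → voiced, matching voiced); /t/ → [d] before /ŋ/ (voiceless → voiced, matching voiced) — only voicing changes, and always toward the following segment.
Nothing changes in [ʎɔcso]: there the adjacent consonants already agree in voicing (/c/ and /s/ are both voiceless), so this form is consistent with the same rule.
Since the segment that changes precedes the conditioning segment, the assimilation is regressive.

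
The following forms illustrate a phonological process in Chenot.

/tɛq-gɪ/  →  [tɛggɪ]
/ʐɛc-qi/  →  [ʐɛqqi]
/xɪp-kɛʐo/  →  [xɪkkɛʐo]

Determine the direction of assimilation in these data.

The segment that alternates is /q/, which surfaces as [g] when adjacent to /g/.
The output [g] is identical to the trigger /g/ — every feature (place, manner, voicing) has been copied — so this is total assimilation.
The remaining alternations confirm this: /c/ → [q] before /q/; /p/ → [k] before /k/ — in each case the output is a copy of the following consonant.
Since the segment that changes precedes the conditioning segment, the assimilation is regressive.

regressive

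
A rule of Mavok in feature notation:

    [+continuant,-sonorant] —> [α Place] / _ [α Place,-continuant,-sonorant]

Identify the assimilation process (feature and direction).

The shared variable α links the value of the place features (abbreviated [Place]) on the target to the same value on the neighbouring segment, so place is the feature that assimilates.
The conditioning segment sits to the right of the focus bar, meaning the trigger follows the segment that changes — regressive assimilation.

regressive place assimilation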